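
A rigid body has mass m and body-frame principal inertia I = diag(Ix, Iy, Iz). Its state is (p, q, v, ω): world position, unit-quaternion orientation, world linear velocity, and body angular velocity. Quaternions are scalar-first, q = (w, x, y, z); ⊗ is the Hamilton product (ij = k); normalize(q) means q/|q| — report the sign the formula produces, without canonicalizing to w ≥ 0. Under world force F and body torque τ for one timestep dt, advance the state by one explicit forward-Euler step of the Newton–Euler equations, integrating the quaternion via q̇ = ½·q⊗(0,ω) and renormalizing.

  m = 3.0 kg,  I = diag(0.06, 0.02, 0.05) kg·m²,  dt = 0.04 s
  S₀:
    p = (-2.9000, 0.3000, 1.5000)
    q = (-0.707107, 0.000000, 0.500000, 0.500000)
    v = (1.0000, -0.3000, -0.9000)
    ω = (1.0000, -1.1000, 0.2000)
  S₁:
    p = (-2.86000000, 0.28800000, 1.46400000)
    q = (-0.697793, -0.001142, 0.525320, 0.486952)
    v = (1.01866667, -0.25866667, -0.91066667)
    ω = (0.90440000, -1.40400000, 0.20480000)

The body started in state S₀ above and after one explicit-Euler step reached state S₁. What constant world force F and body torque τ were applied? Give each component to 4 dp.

F = (1.4000, 3.1000, -0.8000)
τ = (-0.1500, -0.1500, 0.0500)

Δv = v₁−v₀ = (0.01866667, 0.04133333, -0.01066667)
applied force F = (1.4000, 3.1000, -0.8000)
rate change Δω = (-0.09560000, -0.30400000, 0.00480000)
precession coupling = (-0.0066, 0.0020, 0.0440)
I·α + gyro = (-0.1500, -0.1500, 0.0500)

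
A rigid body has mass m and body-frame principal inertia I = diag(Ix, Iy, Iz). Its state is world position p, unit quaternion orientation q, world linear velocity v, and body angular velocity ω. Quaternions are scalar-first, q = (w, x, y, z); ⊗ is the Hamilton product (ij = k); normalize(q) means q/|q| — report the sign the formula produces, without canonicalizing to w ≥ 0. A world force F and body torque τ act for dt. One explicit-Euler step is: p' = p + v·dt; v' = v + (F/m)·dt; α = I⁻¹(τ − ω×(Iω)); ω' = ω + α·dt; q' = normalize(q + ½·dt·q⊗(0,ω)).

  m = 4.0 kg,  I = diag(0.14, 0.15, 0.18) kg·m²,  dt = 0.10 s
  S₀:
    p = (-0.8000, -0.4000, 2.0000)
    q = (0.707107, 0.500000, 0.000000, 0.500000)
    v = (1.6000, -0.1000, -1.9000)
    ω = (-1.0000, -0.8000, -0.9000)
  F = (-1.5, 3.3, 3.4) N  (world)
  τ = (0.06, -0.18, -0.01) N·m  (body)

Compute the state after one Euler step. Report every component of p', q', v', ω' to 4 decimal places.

p' = (-0.6400, -0.4100, 1.8100)
q' = (0.7523, 0.4832, -0.0307, 0.4468)
v' = (1.5625, -0.0175, -1.8150)
ω' = (-0.9726, -0.8960, -0.9100)

gyro term ω×Iω = (0.0216, -0.0360, 0.0080)
(τ − ω×Iω)/I = (0.2743, -0.9600, -0.1000)
ω' = ω + α·dt = (-0.9726, -0.8960, -0.9100)
q⊗(0,ω) = (0.9500000, -0.3071070, -0.6156856, -1.0363963)
q' = normalize(q + ½dt·q⊗(0,ω)) = (0.7523, 0.4832, -0.0307, 0.4468)
linear accel F/m = (-0.3750, 0.8250, 0.8500)
p' = p + v·dt = (-0.6400, -0.4100, 1.8100)
v + (F/m)dt = (1.5625, -0.0175, -1.8150)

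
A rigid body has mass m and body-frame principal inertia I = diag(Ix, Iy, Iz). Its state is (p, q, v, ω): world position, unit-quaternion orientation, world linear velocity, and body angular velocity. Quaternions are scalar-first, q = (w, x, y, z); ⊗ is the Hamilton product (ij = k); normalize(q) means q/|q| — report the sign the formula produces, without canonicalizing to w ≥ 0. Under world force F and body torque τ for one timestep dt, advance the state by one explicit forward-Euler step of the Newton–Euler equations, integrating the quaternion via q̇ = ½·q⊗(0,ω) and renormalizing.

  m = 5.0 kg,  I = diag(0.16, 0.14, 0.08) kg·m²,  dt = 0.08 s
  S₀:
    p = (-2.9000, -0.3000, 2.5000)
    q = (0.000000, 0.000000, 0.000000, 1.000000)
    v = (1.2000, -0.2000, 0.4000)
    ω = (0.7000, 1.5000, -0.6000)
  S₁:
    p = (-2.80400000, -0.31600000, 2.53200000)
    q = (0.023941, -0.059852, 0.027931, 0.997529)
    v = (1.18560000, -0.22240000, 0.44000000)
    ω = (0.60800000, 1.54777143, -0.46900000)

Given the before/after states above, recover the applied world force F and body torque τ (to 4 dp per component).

v₁ − v₀ = (-0.01440000, -0.02240000, 0.04000000)
applied force F = (-0.9000, -1.4000, 2.5000)
ω₁ − ω₀ = (-0.09200000, 0.04777143, 0.13100000)
ω₀×(Iω₀) = (0.0540, -0.0336, -0.0210)
I·α + gyro = (-0.1300, 0.0500, 0.1100)

F = (-0.9000, -1.4000, 2.5000)
τ = (-0.1300, 0.0500, 0.1100)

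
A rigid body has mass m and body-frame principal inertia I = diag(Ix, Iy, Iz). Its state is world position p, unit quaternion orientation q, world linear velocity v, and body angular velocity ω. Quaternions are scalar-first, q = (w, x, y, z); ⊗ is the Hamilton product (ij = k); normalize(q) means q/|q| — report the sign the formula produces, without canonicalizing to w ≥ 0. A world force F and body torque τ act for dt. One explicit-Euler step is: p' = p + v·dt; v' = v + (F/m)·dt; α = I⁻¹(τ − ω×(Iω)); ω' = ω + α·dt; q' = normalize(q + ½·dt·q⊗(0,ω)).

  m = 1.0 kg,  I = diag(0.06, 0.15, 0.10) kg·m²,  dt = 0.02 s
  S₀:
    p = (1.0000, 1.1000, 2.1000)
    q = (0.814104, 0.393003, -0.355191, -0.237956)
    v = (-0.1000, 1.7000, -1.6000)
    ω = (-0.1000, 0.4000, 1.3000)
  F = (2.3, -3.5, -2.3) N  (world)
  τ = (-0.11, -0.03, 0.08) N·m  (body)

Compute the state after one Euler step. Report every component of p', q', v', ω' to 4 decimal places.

p' = (0.9980, 1.1340, 2.0680)
q' = (0.8189, 0.3885, -0.3568, -0.2261)
v' = (-0.0540, 1.6300, -1.6460)
ω' = (-0.1280, 0.3953, 1.3167)

gyro term ω×Iω = (-0.0260, 0.0052, -0.0036)
angular accel α = (-1.4000, -0.2347, 0.8360)
ω' = ω + α·dt = (-0.1280, 0.3953, 1.3167)
2q̇ = q⊗(0,ω) = (0.4907195, -0.4479763, -0.1614667, 1.1800173)
updated quaternion q' = (0.8189, 0.3885, -0.3568, -0.2261)
a = F/m = (2.3000, -3.5000, -2.3000)
p + v·dt = (0.9980, 1.1340, 2.0680)
v + (F/m)dt = (-0.0540, 1.6300, -1.6460)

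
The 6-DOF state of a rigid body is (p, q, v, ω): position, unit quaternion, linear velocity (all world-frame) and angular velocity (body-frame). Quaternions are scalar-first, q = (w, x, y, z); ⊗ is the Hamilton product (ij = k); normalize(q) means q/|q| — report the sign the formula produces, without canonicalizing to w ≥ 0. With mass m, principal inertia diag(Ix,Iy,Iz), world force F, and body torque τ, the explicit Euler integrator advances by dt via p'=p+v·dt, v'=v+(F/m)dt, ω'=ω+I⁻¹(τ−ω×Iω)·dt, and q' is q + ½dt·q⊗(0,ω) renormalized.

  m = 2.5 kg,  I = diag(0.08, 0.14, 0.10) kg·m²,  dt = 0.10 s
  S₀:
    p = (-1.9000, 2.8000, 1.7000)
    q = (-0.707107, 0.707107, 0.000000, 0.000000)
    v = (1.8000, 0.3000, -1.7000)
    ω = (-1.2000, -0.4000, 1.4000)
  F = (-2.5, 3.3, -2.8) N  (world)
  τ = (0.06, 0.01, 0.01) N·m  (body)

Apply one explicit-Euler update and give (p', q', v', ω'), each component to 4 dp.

p' = (-1.7200, 2.8300, 1.5300)
q' = (-0.6617, 0.7462, -0.0352, -0.0634)
v' = (1.7000, 0.4320, -1.8120)
ω' = (-1.1530, -0.4169, 1.3812)

(τ − ω×Iω)/I = (0.4700, -0.1686, -0.1880)
ω' = ω + α·dt = (-1.1530, -0.4169, 1.3812)
Hamilton product q⊗(0,ω) = (0.8485284, 0.8485284, -0.7071070, -1.2727926)
q + ½dt·q⊗(0,ω), renormalized = (-0.6617, 0.7462, -0.0352, -0.0634)
a = F/m = (-1.0000, 1.3200, -1.1200)
p + v·dt = (-1.7200, 2.8300, 1.5300)
v + (F/m)dt = (1.7000, 0.4320, -1.8120)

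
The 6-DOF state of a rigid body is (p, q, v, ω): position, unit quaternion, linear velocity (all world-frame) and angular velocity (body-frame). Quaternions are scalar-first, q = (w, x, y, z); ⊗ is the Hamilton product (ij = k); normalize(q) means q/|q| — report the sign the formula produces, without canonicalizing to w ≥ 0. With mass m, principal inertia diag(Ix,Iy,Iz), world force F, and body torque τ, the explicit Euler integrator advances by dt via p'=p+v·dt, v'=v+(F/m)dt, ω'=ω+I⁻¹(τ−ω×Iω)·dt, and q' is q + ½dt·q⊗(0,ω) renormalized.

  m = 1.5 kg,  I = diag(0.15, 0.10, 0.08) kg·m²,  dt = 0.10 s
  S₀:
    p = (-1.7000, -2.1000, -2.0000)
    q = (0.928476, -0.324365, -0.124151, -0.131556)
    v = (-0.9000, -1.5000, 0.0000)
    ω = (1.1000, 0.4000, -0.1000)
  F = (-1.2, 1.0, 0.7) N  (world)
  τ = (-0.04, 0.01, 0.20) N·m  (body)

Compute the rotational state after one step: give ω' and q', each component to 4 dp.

(τ − ω×Iω)/I = (-0.2720, 0.1770, 2.7750)
new body rate ω' = (1.0728, 0.4177, 0.1775)
2q̇ = q⊗(0,ω) = (0.3933063, 1.0863611, 0.1942423, -0.0860275)
q + ½dt·q⊗(0,ω), renormalized = (0.9465, -0.2696, -0.1142, -0.1356)

ω' = (1.0728, 0.4177, 0.1775)
q' = (0.9465, -0.2696, -0.1142, -0.1356)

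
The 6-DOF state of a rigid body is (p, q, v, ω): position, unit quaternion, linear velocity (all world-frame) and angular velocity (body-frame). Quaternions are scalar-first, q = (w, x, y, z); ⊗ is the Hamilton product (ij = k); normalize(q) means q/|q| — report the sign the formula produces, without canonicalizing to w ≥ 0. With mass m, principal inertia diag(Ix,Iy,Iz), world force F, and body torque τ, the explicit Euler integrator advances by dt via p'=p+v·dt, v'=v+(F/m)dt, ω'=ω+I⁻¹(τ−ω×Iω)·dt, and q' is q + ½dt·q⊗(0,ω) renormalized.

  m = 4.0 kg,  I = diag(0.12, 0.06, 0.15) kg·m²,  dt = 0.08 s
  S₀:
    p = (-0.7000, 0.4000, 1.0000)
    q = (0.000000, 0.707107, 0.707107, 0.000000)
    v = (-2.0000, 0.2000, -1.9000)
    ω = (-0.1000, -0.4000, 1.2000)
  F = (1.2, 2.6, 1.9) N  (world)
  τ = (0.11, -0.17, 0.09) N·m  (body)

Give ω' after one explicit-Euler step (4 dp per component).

gyro term ω×Iω = (-0.0432, 0.0036, -0.0024)
α = I⁻¹(τ − ω×Iω) = (1.2767, -2.8933, 0.6160)
new body rate ω' = (0.0021, -0.6315, 1.2493)

ω' = (0.0021, -0.6315, 1.2493)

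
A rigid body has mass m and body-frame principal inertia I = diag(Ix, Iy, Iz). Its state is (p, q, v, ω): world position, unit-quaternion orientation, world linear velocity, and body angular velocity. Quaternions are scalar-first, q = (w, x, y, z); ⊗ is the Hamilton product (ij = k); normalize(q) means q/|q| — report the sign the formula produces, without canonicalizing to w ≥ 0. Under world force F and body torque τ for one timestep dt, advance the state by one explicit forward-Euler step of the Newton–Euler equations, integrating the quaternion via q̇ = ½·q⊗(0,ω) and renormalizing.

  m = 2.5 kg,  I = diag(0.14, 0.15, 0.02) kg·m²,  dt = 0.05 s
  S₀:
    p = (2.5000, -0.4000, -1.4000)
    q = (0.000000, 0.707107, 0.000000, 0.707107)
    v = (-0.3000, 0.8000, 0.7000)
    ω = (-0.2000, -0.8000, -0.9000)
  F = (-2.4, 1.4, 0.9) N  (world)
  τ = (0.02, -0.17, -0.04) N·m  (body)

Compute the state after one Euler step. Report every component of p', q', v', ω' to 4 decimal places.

p' = (2.4850, -0.3600, -1.3650)
q' = (0.0194, 0.7209, 0.0124, 0.6926)
v' = (-0.3480, 0.8280, 0.7180)
ω' = (-0.1594, -0.8639, -1.0040)

gyro term ω×Iω = (-0.0936, 0.0216, 0.0016)
α = I⁻¹(τ − ω×Iω) = (0.8114, -1.2773, -2.0800)
ω' = ω + α·dt = (-0.1594, -0.8639, -1.0040)
Hamilton product q⊗(0,ω) = (0.7778177, 0.5656856, 0.4949749, -0.5656856)
updated quaternion q' = (0.0194, 0.7209, 0.0124, 0.6926)
new position p' = (2.4850, -0.3600, -1.3650)
new velocity v' = (-0.3480, 0.8280, 0.7180)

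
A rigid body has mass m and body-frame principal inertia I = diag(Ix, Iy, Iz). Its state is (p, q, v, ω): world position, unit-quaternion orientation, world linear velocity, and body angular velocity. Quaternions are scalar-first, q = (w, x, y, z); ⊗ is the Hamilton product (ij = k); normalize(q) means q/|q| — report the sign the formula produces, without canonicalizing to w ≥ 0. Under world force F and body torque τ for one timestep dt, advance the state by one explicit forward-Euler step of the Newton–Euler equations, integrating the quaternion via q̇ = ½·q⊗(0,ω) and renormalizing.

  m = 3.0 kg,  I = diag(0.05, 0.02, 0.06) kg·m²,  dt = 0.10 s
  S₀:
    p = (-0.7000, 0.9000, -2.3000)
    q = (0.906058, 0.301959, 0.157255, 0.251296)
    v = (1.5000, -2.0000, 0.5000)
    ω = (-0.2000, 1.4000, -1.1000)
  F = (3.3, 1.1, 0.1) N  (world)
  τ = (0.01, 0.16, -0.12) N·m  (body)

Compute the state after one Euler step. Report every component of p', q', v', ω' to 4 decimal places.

p' = (-0.5500, 0.7000, -2.2500)
q' = (0.9083, 0.2656, 0.2338, 0.2233)
v' = (1.6100, -1.9633, 0.5033)
ω' = (-0.0568, 2.2110, -1.3140)

p + v·dt = (-0.5500, 0.7000, -2.2500)
new velocity v' = (1.6100, -1.9633, 0.5033)
ω×(Iω) gyroscopic = (-0.0616, -0.0022, 0.0084)
(τ − ω×Iω)/I = (1.4320, 8.1100, -2.1400)
ω + α·dt = (-0.0568, 2.2110, -1.3140)
2q̇ = q⊗(0,ω) = (0.1166604, -0.7060065, 1.5503769, -0.5424702)
updated quaternion q' = (0.9083, 0.2656, 0.2338, 0.2233)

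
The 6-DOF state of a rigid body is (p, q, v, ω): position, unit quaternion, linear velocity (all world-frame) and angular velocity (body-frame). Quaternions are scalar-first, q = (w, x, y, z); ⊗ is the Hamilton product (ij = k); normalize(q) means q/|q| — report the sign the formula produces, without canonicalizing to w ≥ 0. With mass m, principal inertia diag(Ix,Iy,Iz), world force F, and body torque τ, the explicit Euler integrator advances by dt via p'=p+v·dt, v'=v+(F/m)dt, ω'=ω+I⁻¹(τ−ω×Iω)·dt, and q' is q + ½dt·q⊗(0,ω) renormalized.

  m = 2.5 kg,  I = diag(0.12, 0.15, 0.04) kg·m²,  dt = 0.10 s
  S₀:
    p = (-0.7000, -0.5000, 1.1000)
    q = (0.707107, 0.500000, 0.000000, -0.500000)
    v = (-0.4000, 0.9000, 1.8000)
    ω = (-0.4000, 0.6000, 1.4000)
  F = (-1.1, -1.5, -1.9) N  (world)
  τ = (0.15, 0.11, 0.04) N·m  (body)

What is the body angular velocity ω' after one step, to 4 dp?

angular accel α = (2.0200, 1.0320, 1.1800)
ω' = ω + α·dt = (-0.1980, 0.7032, 1.5180)

ω' = (-0.1980, 0.7032, 1.5180)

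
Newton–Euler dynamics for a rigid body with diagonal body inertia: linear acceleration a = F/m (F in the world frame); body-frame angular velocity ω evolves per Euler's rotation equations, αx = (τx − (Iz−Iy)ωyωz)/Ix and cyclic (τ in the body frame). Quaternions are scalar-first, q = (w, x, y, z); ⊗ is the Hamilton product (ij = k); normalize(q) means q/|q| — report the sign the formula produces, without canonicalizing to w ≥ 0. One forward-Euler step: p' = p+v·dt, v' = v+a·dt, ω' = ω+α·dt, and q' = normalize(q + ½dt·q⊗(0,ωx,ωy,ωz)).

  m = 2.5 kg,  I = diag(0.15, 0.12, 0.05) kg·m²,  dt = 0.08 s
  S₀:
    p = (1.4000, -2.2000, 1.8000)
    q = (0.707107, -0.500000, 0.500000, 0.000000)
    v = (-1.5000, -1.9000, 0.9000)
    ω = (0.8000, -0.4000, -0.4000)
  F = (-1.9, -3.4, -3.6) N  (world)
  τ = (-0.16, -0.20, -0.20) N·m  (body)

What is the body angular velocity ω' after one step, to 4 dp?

precession coupling ω×(Iω) = (-0.0112, -0.0320, 0.0096)
α = I⁻¹(τ − ω×Iω) = (-0.9920, -1.4000, -4.1920)
ω + α·dt = (0.7206, -0.5120, -0.7354)

ω' = (0.7206, -0.5120, -0.7354)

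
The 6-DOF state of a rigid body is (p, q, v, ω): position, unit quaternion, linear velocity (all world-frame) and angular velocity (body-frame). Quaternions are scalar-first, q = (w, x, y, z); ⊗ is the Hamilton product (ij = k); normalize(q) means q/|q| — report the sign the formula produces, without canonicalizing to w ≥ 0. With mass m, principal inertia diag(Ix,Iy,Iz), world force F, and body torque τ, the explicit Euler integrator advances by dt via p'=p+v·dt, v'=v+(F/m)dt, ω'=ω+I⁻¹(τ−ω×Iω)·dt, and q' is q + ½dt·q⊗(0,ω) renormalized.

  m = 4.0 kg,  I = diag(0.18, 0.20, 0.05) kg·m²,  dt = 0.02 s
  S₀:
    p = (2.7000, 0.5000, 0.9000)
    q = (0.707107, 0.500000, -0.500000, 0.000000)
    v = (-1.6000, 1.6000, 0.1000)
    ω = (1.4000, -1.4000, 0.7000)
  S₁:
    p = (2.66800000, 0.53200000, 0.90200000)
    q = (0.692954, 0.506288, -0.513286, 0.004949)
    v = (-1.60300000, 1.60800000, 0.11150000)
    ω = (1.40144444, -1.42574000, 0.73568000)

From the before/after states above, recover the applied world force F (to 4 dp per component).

F = (-0.6000, 1.6000, 2.3000)

velocity change Δv = (-0.00300000, 0.00800000, 0.01150000)
F = m·Δv/dt = (-0.6000, 1.6000, 2.3000)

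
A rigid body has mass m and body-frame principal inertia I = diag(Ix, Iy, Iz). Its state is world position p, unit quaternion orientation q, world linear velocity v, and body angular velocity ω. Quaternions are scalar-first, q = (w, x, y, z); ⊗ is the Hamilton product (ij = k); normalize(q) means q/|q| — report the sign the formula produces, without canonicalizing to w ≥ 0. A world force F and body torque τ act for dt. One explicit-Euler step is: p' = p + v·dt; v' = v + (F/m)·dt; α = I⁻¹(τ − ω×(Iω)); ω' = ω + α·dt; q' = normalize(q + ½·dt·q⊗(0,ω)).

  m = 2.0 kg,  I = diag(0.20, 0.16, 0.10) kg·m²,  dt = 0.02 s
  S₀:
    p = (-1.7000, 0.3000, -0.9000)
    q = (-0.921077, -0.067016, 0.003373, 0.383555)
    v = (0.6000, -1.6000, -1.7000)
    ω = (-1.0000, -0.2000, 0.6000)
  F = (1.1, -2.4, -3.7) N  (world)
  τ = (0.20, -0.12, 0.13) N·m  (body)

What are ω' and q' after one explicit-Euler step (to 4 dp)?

ω×(Iω) gyroscopic = (0.0072, -0.0600, -0.0080)
(τ − ω×Iω)/I = (0.9640, -0.3750, 1.3800)
ω + α·dt = (-0.9807, -0.2075, 0.6276)
q⊗(0,ω) = (-0.2964744, 0.9998118, -0.1591300, -0.5358700)
updated quaternion q' = (-0.9240, -0.0570, 0.0018, 0.3782)

ω' = (-0.9807, -0.2075, 0.6276)
q' = (-0.9240, -0.0570, 0.0018, 0.3782)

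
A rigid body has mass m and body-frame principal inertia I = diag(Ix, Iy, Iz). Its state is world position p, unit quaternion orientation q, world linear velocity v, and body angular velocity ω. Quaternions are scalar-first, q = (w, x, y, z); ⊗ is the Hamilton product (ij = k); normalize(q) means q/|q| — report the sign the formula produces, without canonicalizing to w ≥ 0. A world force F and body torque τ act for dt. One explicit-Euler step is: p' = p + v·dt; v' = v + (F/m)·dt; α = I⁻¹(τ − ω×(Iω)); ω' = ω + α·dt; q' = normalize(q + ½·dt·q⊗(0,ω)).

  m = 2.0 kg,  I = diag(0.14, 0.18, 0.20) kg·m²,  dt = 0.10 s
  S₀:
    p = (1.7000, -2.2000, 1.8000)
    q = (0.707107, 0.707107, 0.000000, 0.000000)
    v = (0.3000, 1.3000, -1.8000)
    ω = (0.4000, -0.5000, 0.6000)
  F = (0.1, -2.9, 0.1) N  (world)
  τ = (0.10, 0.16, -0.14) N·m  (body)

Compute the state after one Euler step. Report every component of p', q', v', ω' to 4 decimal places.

p' = (1.7300, -2.0700, 1.6200)
q' = (0.6923, 0.7206, -0.0389, 0.0035)
v' = (0.3050, 1.1550, -1.7950)
ω' = (0.4757, -0.4031, 0.5340)

p + v·dt = (1.7300, -2.0700, 1.6200)
new velocity v' = (0.3050, 1.1550, -1.7950)
α = I⁻¹(τ − ω×Iω) = (0.7571, 0.9689, -0.6600)
ω + α·dt = (0.4757, -0.4031, 0.5340)
q⊗(0,ω) = (-0.2828428, 0.2828428, -0.7778177, 0.0707107)
updated quaternion q' = (0.6923, 0.7206, -0.0389, 0.0035)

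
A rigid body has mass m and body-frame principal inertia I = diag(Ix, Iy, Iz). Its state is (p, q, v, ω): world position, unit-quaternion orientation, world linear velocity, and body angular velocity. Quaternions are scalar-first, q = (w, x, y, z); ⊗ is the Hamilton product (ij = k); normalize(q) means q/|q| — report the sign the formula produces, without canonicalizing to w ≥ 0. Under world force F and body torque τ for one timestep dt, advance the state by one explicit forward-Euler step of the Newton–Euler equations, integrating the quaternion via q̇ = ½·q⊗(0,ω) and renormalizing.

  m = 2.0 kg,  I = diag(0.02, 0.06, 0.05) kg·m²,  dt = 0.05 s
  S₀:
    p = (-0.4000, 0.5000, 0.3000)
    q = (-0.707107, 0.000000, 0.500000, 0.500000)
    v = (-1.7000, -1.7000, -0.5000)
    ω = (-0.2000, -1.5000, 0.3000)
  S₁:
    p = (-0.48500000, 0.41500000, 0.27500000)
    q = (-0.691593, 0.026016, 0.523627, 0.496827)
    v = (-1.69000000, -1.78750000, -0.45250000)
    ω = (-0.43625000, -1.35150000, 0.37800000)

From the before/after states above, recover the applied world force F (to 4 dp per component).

Δv = v₁−v₀ = (0.01000000, -0.08750000, 0.04750000)
F = m·Δv/dt = (0.4000, -3.5000, 1.9000)

F = (0.4000, -3.5000, 1.9000)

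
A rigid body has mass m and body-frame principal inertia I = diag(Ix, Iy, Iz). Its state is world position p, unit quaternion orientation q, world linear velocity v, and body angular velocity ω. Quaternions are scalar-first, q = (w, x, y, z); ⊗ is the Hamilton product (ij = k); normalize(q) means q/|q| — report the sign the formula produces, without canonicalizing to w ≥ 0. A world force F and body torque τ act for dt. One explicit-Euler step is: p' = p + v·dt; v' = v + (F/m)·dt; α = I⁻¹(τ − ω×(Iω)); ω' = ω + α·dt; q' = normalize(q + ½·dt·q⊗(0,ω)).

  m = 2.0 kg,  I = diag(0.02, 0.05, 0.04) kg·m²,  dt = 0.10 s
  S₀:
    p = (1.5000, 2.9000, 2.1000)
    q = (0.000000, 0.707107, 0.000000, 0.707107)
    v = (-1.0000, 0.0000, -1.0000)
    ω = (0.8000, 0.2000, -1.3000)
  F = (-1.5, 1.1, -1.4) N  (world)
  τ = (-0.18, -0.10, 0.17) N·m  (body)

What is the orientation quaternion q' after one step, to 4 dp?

q⊗(0,ω) = (0.3535535, -0.1414214, 1.4849247, 0.1414214)
updated quaternion q' = (0.0176, 0.6980, 0.0740, 0.7121)

q' = (0.0176, 0.6980, 0.0740, 0.7121)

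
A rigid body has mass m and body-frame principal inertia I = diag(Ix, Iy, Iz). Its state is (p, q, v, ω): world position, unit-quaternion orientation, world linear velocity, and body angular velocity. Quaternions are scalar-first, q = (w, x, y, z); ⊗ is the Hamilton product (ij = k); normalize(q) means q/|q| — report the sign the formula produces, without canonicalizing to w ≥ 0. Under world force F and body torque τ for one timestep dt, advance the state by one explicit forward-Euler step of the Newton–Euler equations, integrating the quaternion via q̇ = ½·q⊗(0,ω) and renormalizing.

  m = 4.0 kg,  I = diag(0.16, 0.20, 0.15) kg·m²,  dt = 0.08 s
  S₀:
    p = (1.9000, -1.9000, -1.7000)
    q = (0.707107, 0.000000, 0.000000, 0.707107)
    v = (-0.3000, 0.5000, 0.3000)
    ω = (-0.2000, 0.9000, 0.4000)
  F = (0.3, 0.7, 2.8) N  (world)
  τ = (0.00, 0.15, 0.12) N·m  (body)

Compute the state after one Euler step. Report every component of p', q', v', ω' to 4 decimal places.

(τ − ω×Iω)/I = (0.1125, 0.7540, 0.8480)
ω + α·dt = (-0.1910, 0.9603, 0.4678)
Hamilton product q⊗(0,ω) = (-0.2828428, -0.7778177, 0.4949749, 0.2828428)
q + ½dt·q⊗(0,ω), renormalized = (0.6952, -0.0311, 0.0198, 0.7178)
linear accel F/m = (0.0750, 0.1750, 0.7000)
new position p' = (1.8760, -1.8600, -1.6760)
v + (F/m)dt = (-0.2940, 0.5140, 0.3560)

p' = (1.8760, -1.8600, -1.6760)
q' = (0.6952, -0.0311, 0.0198, 0.7178)
v' = (-0.2940, 0.5140, 0.3560)
ω' = (-0.1910, 0.9603, 0.4678)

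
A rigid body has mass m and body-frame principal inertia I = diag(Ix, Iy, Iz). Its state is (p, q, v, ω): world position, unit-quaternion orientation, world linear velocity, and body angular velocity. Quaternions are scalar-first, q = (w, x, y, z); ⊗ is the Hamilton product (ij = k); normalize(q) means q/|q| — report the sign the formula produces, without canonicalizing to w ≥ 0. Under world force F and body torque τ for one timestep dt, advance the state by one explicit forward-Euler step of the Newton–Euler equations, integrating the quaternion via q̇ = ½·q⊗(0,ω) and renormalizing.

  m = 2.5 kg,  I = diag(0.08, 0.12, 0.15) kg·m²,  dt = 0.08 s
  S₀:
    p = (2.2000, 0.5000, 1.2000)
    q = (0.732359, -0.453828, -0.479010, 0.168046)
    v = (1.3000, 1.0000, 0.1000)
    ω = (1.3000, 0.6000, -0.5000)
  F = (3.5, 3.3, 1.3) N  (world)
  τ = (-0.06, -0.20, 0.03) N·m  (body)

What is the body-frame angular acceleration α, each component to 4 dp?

ω×(Iω) gyroscopic = (-0.0090, 0.0455, 0.0312)
α = I⁻¹(τ − ω×Iω) = (-0.6375, -2.0458, -0.0080)

α = (-0.6375, -2.0458, -0.0080)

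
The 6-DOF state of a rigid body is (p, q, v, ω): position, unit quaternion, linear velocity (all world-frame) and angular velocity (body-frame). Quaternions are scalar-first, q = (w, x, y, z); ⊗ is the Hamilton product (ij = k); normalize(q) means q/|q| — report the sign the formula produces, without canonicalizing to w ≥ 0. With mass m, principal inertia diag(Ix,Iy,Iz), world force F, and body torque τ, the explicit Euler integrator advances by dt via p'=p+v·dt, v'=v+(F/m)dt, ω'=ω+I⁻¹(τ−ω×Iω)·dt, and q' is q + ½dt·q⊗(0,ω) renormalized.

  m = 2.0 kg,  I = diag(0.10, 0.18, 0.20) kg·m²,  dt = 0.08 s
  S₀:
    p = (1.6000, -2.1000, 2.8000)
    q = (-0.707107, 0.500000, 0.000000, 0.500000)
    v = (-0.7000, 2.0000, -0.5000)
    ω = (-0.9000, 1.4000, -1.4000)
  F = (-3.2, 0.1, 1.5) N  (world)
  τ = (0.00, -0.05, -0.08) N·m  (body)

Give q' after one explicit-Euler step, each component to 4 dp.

q' = (-0.6586, 0.4956, -0.0295, 0.5655)

q⊗(0,ω) = (1.1500000, -0.0636037, -0.7399498, 1.6899498)
q + ½dt·q⊗(0,ω), renormalized = (-0.6586, 0.4956, -0.0295, 0.5655)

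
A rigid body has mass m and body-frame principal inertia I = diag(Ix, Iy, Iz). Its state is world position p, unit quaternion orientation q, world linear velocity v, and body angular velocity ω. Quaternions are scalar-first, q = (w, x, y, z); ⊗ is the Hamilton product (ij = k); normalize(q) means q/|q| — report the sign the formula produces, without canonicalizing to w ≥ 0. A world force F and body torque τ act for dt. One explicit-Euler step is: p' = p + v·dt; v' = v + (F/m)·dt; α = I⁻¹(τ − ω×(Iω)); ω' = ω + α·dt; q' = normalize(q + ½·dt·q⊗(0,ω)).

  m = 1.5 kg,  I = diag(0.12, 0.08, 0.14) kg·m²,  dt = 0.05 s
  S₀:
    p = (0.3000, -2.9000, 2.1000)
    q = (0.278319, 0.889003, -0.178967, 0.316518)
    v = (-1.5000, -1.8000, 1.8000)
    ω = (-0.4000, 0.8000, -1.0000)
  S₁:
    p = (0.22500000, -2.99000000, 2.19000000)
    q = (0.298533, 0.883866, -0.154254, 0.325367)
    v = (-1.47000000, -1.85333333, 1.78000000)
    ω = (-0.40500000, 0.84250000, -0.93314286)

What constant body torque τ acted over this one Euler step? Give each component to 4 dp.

τ = (-0.0600, 0.0600, 0.2000)

ω₁ − ω₀ = (-0.00500000, 0.04250000, 0.06685714)
applied torque τ = (-0.0600, 0.0600, 0.2000)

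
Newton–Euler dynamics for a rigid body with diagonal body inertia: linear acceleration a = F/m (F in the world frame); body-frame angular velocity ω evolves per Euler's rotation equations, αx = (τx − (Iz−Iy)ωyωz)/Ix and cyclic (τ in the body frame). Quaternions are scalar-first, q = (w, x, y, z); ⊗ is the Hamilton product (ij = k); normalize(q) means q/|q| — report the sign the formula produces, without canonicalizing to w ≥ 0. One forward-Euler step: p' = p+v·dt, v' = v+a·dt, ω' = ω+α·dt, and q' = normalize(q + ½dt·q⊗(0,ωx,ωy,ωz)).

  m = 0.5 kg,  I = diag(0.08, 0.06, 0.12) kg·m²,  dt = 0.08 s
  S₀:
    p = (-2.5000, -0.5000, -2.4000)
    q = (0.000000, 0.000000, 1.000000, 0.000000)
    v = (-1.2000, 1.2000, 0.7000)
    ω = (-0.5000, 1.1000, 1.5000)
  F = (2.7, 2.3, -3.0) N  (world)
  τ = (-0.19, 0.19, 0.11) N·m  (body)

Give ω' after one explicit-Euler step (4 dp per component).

precession coupling ω×(Iω) = (0.0990, 0.0300, 0.0110)
(τ − ω×Iω)/I = (-3.6125, 2.6667, 0.8250)
ω' = ω + α·dt = (-0.7890, 1.3133, 1.5660)

ω' = (-0.7890, 1.3133, 1.5660)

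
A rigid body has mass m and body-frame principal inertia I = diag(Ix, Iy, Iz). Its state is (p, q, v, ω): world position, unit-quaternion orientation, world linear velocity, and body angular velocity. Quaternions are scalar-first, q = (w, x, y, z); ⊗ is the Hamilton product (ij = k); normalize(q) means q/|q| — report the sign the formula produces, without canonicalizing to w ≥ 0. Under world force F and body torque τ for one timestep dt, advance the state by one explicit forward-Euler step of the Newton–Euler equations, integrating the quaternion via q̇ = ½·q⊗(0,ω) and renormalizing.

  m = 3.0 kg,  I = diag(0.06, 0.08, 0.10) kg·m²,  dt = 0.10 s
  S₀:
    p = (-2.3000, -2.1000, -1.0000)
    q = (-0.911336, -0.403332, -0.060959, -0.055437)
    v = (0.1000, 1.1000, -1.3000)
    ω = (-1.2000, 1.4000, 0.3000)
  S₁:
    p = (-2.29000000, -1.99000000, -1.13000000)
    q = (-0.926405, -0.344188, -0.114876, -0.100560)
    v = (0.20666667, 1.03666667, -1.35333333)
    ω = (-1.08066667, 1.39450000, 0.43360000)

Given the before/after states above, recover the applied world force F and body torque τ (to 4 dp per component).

Δω = ω₁−ω₀ = (0.11933333, -0.00550000, 0.13360000)
precession coupling = (0.0084, 0.0144, -0.0336)
applied torque τ = (0.0800, 0.0100, 0.1000)
v₁ − v₀ = (0.10666667, -0.06333333, -0.05333333)
F = m·Δv/dt = (3.2000, -1.9000, -1.6000)

F = (3.2000, -1.9000, -1.6000)
τ = (0.0800, 0.0100, 0.1000)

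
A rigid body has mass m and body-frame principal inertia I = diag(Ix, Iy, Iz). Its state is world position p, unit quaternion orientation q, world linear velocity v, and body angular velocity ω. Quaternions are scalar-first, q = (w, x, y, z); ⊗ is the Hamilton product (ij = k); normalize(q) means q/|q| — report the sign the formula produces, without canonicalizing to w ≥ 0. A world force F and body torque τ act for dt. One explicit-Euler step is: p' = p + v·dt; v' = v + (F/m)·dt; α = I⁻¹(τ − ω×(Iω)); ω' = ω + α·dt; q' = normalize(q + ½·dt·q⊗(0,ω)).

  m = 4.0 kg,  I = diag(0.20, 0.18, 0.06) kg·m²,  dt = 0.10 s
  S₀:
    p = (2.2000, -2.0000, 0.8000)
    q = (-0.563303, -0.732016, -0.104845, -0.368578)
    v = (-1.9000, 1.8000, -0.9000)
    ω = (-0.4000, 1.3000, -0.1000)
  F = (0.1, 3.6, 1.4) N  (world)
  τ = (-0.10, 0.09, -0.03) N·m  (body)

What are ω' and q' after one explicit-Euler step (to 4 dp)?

ω' = (-0.4578, 1.3469, -0.1673)
q' = (-0.5716, -0.6947, -0.1374, -0.4145)

gyro term ω×Iω = (0.0156, 0.0056, 0.0104)
(τ − ω×Iω)/I = (-0.5780, 0.4689, -0.6733)
ω' = ω + α·dt = (-0.4578, 1.3469, -0.1673)
q⊗(0,ω) = (-0.1933657, 0.7149571, -0.6580643, -0.9372285)
q + ½dt·q⊗(0,ω), renormalized = (-0.5716, -0.6947, -0.1374, -0.4145)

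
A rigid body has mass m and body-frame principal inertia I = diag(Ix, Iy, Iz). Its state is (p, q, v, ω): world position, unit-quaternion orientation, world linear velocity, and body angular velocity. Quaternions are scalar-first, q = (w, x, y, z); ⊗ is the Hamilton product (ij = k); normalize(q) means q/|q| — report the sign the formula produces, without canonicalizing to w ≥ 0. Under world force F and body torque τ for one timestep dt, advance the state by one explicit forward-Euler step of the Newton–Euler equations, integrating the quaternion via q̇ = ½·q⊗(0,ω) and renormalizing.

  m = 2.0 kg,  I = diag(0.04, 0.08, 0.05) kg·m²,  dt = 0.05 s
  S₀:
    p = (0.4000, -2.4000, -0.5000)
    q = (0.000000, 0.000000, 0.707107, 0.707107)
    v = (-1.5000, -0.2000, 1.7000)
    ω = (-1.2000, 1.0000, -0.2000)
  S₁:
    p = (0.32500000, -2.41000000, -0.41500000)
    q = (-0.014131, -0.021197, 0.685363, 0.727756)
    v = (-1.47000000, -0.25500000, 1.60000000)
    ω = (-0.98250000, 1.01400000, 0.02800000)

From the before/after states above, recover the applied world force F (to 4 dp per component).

F = (1.2000, -2.2000, -4.0000)

v₁ − v₀ = (0.03000000, -0.05500000, -0.10000000)
m·(v₁−v₀)/dt = (1.2000, -2.2000, -4.0000)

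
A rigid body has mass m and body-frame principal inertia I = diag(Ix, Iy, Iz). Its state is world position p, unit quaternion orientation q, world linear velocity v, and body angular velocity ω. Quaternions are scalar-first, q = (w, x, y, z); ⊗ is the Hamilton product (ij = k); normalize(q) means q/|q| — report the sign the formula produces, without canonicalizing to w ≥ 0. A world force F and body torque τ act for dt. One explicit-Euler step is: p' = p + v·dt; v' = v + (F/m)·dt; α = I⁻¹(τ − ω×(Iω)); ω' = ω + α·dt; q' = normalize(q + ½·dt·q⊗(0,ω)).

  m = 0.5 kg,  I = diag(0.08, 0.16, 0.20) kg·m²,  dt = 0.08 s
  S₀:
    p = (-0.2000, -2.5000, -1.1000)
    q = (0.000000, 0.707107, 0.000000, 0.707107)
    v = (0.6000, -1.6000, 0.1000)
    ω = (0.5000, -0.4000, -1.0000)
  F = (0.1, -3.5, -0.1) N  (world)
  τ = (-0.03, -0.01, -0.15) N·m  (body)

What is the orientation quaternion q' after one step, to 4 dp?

Hamilton product q⊗(0,ω) = (0.3535535, 0.2828428, 1.0606605, -0.2828428)
q' = normalize(q + ½dt·q⊗(0,ω)) = (0.0141, 0.7176, 0.0424, 0.6950)

q' = (0.0141, 0.7176, 0.0424, 0.6950)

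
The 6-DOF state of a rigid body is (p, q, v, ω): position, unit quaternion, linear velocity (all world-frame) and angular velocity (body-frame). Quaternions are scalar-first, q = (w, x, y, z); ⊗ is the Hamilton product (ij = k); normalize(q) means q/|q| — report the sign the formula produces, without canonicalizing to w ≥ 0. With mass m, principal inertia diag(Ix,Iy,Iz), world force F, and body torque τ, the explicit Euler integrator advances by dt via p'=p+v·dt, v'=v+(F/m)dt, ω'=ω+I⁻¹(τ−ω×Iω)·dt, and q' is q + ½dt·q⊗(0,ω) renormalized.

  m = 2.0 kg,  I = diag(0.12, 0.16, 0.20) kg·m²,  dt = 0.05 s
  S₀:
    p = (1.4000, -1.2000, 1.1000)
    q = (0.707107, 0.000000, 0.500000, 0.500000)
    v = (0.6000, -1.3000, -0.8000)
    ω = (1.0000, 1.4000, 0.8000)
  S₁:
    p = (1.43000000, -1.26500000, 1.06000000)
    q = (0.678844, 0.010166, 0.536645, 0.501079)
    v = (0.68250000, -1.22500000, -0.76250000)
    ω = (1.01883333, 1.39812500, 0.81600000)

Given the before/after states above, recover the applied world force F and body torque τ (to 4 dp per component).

F = (3.3000, 3.0000, 1.5000)
τ = (0.0900, -0.0700, 0.1200)

rate change Δω = (0.01883333, -0.00187500, 0.01600000)
gyro term ω₀×Iω₀ = (0.0448, -0.0640, 0.0560)
I·α + gyro = (0.0900, -0.0700, 0.1200)
Δv = v₁−v₀ = (0.08250000, 0.07500000, 0.03750000)
F = m·Δv/dt = (3.3000, 3.0000, 1.5000)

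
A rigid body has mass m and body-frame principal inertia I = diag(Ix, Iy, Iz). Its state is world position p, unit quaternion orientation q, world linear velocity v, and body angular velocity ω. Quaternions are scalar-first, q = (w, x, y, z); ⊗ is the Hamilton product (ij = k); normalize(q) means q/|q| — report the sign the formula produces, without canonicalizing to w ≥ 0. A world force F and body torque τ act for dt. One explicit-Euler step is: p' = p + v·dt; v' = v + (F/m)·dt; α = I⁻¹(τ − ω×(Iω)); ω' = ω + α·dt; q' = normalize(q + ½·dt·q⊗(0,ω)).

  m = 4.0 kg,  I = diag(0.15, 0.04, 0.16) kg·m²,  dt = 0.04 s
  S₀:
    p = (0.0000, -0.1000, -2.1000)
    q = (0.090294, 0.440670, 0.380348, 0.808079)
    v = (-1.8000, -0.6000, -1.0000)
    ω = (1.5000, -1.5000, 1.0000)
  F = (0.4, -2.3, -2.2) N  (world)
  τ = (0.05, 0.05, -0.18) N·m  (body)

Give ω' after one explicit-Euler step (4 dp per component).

ω' = (1.5613, -1.4350, 0.8931)

α = I⁻¹(τ − ω×Iω) = (1.5333, 1.6250, -2.6719)
ω' = ω + α·dt = (1.5613, -1.4350, 0.8931)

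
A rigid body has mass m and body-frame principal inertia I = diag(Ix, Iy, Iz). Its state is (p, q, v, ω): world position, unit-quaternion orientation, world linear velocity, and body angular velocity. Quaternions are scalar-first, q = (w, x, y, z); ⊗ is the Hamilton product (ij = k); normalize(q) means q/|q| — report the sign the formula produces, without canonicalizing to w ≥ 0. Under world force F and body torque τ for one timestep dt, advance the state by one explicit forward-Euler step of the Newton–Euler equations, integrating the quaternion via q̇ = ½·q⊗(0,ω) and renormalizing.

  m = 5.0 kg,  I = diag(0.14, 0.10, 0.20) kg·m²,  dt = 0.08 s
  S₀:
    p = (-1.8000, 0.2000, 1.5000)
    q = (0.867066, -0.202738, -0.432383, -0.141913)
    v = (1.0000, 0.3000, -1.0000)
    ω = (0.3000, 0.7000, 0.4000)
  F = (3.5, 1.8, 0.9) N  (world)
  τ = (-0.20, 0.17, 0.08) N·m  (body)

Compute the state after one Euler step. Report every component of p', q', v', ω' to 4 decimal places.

a = (0.7000, 0.3600, 0.1800)
new position p' = (-1.7200, 0.2240, 1.4200)
new velocity v' = (1.0560, 0.3288, -0.9856)
angular accel α = (-1.6286, 1.7720, 0.4420)
ω + α·dt = (0.1697, 0.8418, 0.4354)
2q̇ = q⊗(0,ω) = (0.4202547, 0.1865057, 0.6454675, 0.3346247)
updated quaternion q' = (0.8834, -0.1952, -0.4063, -0.1285)

p' = (-1.7200, 0.2240, 1.4200)
q' = (0.8834, -0.1952, -0.4063, -0.1285)
v' = (1.0560, 0.3288, -0.9856)
ω' = (0.1697, 0.8418, 0.4354)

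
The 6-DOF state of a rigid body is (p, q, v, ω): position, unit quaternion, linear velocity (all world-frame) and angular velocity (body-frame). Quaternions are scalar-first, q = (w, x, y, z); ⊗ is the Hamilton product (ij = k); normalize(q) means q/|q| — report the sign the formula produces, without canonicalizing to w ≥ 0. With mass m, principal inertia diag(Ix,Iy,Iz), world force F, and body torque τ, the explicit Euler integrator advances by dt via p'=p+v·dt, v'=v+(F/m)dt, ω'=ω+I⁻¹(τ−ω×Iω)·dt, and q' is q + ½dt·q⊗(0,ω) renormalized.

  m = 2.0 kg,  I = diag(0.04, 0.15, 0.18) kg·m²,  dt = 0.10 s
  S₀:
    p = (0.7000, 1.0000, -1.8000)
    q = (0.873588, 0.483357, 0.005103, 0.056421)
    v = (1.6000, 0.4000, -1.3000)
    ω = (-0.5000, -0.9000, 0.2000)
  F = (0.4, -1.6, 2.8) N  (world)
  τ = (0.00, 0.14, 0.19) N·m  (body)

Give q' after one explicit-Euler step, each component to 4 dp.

q⊗(0,ω) = (0.2349870, -0.3849945, -0.9111111, -0.2577522)
q' = normalize(q + ½dt·q⊗(0,ω)) = (0.8841, 0.4635, -0.0404, 0.0435)

q' = (0.8841, 0.4635, -0.0404, 0.0435)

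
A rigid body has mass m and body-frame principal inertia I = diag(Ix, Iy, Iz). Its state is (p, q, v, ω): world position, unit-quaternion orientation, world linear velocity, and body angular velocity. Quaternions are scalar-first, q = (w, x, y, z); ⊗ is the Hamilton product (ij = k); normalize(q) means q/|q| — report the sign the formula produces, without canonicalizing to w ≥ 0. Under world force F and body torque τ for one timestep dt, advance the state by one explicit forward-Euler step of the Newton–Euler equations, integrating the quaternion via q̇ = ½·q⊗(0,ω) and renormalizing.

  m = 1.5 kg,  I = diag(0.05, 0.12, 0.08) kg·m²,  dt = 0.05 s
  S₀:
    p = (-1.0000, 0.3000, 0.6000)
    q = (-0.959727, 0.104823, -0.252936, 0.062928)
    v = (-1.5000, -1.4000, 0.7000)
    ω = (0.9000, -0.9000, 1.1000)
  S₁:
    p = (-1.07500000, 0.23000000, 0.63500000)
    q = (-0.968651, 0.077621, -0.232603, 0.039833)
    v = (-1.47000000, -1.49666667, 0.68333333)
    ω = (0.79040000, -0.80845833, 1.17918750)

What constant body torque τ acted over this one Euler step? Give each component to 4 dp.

rate change Δω = (-0.10960000, 0.09154167, 0.07918750)
ω₀×(Iω₀) = (0.0396, -0.0297, -0.0567)
applied torque τ = (-0.0700, 0.1900, 0.0700)

τ = (-0.0700, 0.1900, 0.0700)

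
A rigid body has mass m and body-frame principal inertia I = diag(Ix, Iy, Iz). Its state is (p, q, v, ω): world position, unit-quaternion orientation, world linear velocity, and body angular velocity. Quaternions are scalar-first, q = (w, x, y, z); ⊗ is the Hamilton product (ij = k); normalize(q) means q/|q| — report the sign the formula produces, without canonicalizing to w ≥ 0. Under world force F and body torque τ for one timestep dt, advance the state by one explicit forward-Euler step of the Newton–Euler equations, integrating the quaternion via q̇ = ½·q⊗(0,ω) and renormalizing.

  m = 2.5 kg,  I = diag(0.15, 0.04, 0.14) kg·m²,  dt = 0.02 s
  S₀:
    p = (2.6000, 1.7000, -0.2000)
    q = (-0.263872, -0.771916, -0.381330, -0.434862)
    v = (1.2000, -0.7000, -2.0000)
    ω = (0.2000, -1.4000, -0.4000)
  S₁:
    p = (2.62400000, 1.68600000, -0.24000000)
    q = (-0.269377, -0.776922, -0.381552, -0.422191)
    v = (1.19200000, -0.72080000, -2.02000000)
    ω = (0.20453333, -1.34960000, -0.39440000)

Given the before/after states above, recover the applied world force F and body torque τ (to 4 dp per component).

Δv = v₁−v₀ = (-0.00800000, -0.02080000, -0.02000000)
m·(v₁−v₀)/dt = (-1.0000, -2.6000, -2.5000)
ω₁ − ω₀ = (0.00453333, 0.05040000, 0.00560000)
ω₀×(Iω₀) = (0.0560, -0.0008, 0.0308)
applied torque τ = (0.0900, 0.1000, 0.0700)

F = (-1.0000, -2.6000, -2.5000)
τ = (0.0900, 0.1000, 0.0700)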